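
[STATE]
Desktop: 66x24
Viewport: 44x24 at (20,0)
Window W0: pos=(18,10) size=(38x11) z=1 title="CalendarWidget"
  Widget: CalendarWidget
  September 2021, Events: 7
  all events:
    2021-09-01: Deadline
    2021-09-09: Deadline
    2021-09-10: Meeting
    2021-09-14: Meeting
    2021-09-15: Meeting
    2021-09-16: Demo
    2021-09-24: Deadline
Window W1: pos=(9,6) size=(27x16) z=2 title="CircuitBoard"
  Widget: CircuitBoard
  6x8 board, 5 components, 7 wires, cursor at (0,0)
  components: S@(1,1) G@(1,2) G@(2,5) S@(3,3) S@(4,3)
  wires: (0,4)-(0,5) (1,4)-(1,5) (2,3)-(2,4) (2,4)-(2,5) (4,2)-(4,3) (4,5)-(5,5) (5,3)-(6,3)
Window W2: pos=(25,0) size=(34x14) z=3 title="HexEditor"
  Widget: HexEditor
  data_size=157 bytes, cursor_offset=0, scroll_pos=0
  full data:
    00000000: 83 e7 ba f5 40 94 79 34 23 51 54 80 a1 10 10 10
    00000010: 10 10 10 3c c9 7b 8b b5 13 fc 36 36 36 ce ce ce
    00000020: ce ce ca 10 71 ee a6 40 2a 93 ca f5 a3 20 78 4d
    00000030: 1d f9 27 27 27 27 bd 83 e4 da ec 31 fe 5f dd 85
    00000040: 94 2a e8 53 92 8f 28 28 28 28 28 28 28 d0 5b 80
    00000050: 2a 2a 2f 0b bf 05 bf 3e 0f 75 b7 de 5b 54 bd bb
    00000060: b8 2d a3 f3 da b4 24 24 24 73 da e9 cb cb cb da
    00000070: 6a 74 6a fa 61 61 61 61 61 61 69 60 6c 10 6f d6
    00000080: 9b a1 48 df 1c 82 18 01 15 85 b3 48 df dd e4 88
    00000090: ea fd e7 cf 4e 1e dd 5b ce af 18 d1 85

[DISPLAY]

     ┏━━━━━━━━━━━━━━━━━━━━━━━━━━━━━━━━┓     
     ┃ HexEditor                      ┃     
     ┠────────────────────────────────┨     
     ┃00000000  83 e7 ba f5 40 94 79 3┃     
     ┃00000010  10 10 10 3c c9 7b 8b b┃     
     ┃00000020  ce ce ca 10 71 ee a6 4┃     
━━━━━┃00000030  1d f9 27 27 27 27 bd 8┃     
ard  ┃00000040  94 2a e8 53 92 8f 28 2┃     
─────┃00000050  2a 2a 2f 0b bf 05 bf 3┃     
 4 5 ┃00000060  b8 2d a3 f3 da b4 24 2┃     
     ┃00000070  6a 74 6a fa 61 61 61 6┃     
     ┃00000080  9b a1 48 df 1c 82 18 0┃     
  G  ┃00000090  ea fd e7 cf 4e 1e dd 5┃     
     ┗━━━━━━━━━━━━━━━━━━━━━━━━━━━━━━━━┛     
      · ─ · ─ G┃ Su                ┃        
               ┃4  5               ┃        
      S        ┃11 12              ┃        
               ┃ 18 19             ┃        
  · ─ S       ·┃5 26               ┃        
              │┃                   ┃        
      ·       ·┃━━━━━━━━━━━━━━━━━━━┛        
━━━━━━━━━━━━━━━┛                            
                                            
                                            


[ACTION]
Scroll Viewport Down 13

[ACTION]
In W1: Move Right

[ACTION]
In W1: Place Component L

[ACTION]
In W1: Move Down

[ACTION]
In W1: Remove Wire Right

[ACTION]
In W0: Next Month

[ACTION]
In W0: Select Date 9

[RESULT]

     ┏━━━━━━━━━━━━━━━━━━━━━━━━━━━━━━━━┓     
     ┃ HexEditor                      ┃     
     ┠────────────────────────────────┨     
     ┃00000000  83 e7 ba f5 40 94 79 3┃     
     ┃00000010  10 10 10 3c c9 7b 8b b┃     
     ┃00000020  ce ce ca 10 71 ee a6 4┃     
━━━━━┃00000030  1d f9 27 27 27 27 bd 8┃     
ard  ┃00000040  94 2a e8 53 92 8f 28 2┃     
─────┃00000050  2a 2a 2f 0b bf 05 bf 3┃     
 4 5 ┃00000060  b8 2d a3 f3 da b4 24 2┃     
     ┃00000070  6a 74 6a fa 61 61 61 6┃     
     ┃00000080  9b a1 48 df 1c 82 18 0┃     
  G  ┃00000090  ea fd e7 cf 4e 1e dd 5┃     
     ┗━━━━━━━━━━━━━━━━━━━━━━━━━━━━━━━━┛     
      · ─ · ─ G┃ Su                ┃        
               ┃  3                ┃        
      S        ┃9] 10              ┃        
               ┃ 17                ┃        
  · ─ S       ·┃ 24                ┃        
              │┃ 31                ┃        
      ·       ·┃━━━━━━━━━━━━━━━━━━━┛        
━━━━━━━━━━━━━━━┛                            
                                            
                                            


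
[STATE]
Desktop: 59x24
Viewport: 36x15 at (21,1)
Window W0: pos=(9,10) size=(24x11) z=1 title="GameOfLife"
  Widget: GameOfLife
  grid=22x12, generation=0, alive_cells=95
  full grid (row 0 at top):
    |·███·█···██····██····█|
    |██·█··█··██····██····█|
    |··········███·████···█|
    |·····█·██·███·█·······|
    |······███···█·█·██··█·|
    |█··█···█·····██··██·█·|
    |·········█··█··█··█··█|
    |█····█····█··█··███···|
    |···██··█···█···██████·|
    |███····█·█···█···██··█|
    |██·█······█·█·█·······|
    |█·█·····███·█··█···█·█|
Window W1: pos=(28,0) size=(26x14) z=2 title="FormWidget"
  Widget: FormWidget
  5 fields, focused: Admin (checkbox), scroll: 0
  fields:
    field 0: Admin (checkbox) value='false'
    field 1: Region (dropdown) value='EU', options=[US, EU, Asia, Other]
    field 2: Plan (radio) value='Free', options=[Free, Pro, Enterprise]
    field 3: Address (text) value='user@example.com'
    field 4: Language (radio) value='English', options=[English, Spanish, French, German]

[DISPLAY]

       ┃ FormWidget             ┃   
       ┠────────────────────────┨   
       ┃> Admin:      [ ]       ┃   
       ┃  Region:     [EU     ▼]┃   
       ┃  Plan:       (●) Free  ┃   
       ┃  Address:    [user@exa]┃   
       ┃  Language:   (●) Englis┃   
       ┃                        ┃   
       ┃                        ┃   
━━━━━━━┃                        ┃   
       ┃                        ┃   
───────┃                        ┃   
       ┗━━━━━━━━━━━━━━━━━━━━━━━━┛   
██·█·······┃                        
·█·█·██··█·┃                        


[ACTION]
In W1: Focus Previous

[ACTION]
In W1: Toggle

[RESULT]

       ┃ FormWidget             ┃   
       ┠────────────────────────┨   
       ┃  Admin:      [ ]       ┃   
       ┃  Region:     [EU     ▼]┃   
       ┃  Plan:       (●) Free  ┃   
       ┃  Address:    [user@exa]┃   
       ┃> Language:   (●) Englis┃   
       ┃                        ┃   
       ┃                        ┃   
━━━━━━━┃                        ┃   
       ┃                        ┃   
───────┃                        ┃   
       ┗━━━━━━━━━━━━━━━━━━━━━━━━┛   
██·█·······┃                        
·█·█·██··█·┃                        


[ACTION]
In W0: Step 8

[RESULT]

       ┃ FormWidget             ┃   
       ┠────────────────────────┨   
       ┃  Admin:      [ ]       ┃   
       ┃  Region:     [EU     ▼]┃   
       ┃  Plan:       (●) Free  ┃   
       ┃  Address:    [user@exa]┃   
       ┃> Language:   (●) Englis┃   
       ┃                        ┃   
       ┃                        ┃   
━━━━━━━┃                        ┃   
       ┃                        ┃   
───────┃                        ┃   
       ┗━━━━━━━━━━━━━━━━━━━━━━━━┛   
·······█···┃                        
·███··█····┃                        


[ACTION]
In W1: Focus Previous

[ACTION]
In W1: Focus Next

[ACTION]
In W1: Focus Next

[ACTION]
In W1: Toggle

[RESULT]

       ┃ FormWidget             ┃   
       ┠────────────────────────┨   
       ┃> Admin:      [x]       ┃   
       ┃  Region:     [EU     ▼]┃   
       ┃  Plan:       (●) Free  ┃   
       ┃  Address:    [user@exa]┃   
       ┃  Language:   (●) Englis┃   
       ┃                        ┃   
       ┃                        ┃   
━━━━━━━┃                        ┃   
       ┃                        ┃   
───────┃                        ┃   
       ┗━━━━━━━━━━━━━━━━━━━━━━━━┛   
·······█···┃                        
·███··█····┃                        


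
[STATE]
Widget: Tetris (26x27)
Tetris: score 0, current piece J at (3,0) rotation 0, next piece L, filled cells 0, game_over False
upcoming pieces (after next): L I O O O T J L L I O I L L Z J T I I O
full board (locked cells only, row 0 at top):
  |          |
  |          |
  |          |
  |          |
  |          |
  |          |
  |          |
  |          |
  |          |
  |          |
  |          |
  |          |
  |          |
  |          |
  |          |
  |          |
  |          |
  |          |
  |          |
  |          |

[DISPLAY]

   █      │Next:          
   ███    │  ▒            
          │▒▒▒            
          │               
          │               
          │               
          │Score:         
          │0              
          │               
          │               
          │               
          │               
          │               
          │               
          │               
          │               
          │               
          │               
          │               
          │               
          │               
          │               
          │               
          │               
          │               
          │               
          │               


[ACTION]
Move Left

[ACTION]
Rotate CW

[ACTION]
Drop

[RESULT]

          │Next:          
  ██      │  ▒            
  █       │▒▒▒            
  █       │               
          │               
          │               
          │Score:         
          │0              
          │               
          │               
          │               
          │               
          │               
          │               
          │               
          │               
          │               
          │               
          │               
          │               
          │               
          │               
          │               
          │               
          │               
          │               
          │               


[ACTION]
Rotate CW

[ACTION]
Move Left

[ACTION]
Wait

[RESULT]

          │Next:          
          │  ▒            
 ███      │▒▒▒            
   █      │               
          │               
          │               
          │Score:         
          │0              
          │               
          │               
          │               
          │               
          │               
          │               
          │               
          │               
          │               
          │               
          │               
          │               
          │               
          │               
          │               
          │               
          │               
          │               
          │               


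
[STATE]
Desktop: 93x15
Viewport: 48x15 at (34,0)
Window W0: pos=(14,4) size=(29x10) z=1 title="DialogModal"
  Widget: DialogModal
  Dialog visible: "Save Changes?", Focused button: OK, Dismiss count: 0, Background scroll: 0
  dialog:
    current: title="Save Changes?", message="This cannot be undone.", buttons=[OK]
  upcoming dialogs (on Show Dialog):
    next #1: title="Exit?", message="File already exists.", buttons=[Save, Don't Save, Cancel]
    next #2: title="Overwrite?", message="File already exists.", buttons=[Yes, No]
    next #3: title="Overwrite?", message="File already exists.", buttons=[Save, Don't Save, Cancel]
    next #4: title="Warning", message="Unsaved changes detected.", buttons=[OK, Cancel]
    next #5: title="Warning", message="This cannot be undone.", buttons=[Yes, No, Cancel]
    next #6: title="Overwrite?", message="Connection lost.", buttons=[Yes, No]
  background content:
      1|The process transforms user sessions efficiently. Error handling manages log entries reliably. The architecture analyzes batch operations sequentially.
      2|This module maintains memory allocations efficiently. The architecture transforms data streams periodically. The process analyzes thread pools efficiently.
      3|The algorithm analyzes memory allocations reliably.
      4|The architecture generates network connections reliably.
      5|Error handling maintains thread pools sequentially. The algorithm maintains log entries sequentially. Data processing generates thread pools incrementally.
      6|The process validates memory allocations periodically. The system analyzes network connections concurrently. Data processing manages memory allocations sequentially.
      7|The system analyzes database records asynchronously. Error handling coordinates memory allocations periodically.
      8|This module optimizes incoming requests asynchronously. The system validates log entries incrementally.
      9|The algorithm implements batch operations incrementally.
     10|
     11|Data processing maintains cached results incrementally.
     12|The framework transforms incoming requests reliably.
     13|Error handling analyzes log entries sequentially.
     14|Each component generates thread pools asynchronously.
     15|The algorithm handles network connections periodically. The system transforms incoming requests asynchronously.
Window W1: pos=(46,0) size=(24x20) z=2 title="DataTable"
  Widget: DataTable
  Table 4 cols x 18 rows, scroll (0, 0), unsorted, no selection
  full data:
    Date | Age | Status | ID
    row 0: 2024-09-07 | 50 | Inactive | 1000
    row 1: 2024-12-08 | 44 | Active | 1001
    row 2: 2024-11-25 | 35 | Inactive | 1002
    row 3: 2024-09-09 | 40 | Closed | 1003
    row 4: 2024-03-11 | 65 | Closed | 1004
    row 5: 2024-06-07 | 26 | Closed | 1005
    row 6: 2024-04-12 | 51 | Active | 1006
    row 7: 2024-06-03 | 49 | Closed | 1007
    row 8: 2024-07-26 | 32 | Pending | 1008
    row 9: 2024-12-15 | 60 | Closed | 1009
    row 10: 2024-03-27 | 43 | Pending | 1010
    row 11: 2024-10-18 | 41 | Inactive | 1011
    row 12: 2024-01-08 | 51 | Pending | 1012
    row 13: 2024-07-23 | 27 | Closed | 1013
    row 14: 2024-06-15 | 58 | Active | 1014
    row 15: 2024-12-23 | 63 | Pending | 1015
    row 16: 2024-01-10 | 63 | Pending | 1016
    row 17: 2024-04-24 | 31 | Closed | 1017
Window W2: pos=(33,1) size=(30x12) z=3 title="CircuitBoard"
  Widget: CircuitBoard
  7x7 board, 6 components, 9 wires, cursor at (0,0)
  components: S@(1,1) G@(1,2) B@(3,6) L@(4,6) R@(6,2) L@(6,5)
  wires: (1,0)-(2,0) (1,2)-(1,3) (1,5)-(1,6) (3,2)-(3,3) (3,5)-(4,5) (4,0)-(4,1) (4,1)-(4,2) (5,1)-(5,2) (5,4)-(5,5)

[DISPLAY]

            ┏━━━━━━━━━━━━━━━━━━━━━━┓            
━━━━━━━━━━━━━━━━━━━━━━━━━━━━┓      ┃            
 CircuitBoard               ┃──────┨            
────────────────────────────┨tatus ┃            
   0 1 2 3 4 5 6            ┃──────┃            
0  [.]                      ┃nactiv┃            
                            ┃ctive ┃            
1   ·   S   G ─ ·       · ─ ┃nactiv┃            
    │                       ┃losed ┃            
2   ·                       ┃losed ┃            
                            ┃losed ┃            
3           · ─ ·       ·   ┃ctive ┃            
━━━━━━━━━━━━━━━━━━━━━━━━━━━━┛losed ┃            
━━━━━━━━┛   ┃2024-07-26│32 │Pending┃            
            ┃2024-12-15│60 │Closed ┃            


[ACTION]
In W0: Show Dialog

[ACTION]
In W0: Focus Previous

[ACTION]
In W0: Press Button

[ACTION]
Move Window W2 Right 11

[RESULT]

            ┏━━━━━━━━━━━━━━━━━━━━━━┓            
          ┏━━━━━━━━━━━━━━━━━━━━━━━━━━━━┓        
          ┃ CircuitBoard               ┃        
          ┠────────────────────────────┨        
━━━━━━━━┓ ┃   0 1 2 3 4 5 6            ┃        
        ┃ ┃0  [.]                      ┃        
────────┨ ┃                            ┃        
rms user┃ ┃1   ·   S   G ─ ·       · ─ ┃        
ns memor┃ ┃    │                       ┃        
zes memo┃ ┃2   ·                       ┃        
nerates ┃ ┃                            ┃        
tains th┃ ┃3           · ─ ·       ·   ┃        
es memor┃ ┗━━━━━━━━━━━━━━━━━━━━━━━━━━━━┛        
━━━━━━━━┛   ┃2024-07-26│32 │Pending┃            
            ┃2024-12-15│60 │Closed ┃            


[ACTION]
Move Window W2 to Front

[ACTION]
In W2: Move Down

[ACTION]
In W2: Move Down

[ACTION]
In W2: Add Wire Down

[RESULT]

            ┏━━━━━━━━━━━━━━━━━━━━━━┓            
          ┏━━━━━━━━━━━━━━━━━━━━━━━━━━━━┓        
          ┃ CircuitBoard               ┃        
          ┠────────────────────────────┨        
━━━━━━━━┓ ┃   0 1 2 3 4 5 6            ┃        
        ┃ ┃0                           ┃        
────────┨ ┃                            ┃        
rms user┃ ┃1   ·   S   G ─ ·       · ─ ┃        
ns memor┃ ┃    │                       ┃        
zes memo┃ ┃2  [.]                      ┃        
nerates ┃ ┃    │                       ┃        
tains th┃ ┃3   ·       · ─ ·       ·   ┃        
es memor┃ ┗━━━━━━━━━━━━━━━━━━━━━━━━━━━━┛        
━━━━━━━━┛   ┃2024-07-26│32 │Pending┃            
            ┃2024-12-15│60 │Closed ┃            


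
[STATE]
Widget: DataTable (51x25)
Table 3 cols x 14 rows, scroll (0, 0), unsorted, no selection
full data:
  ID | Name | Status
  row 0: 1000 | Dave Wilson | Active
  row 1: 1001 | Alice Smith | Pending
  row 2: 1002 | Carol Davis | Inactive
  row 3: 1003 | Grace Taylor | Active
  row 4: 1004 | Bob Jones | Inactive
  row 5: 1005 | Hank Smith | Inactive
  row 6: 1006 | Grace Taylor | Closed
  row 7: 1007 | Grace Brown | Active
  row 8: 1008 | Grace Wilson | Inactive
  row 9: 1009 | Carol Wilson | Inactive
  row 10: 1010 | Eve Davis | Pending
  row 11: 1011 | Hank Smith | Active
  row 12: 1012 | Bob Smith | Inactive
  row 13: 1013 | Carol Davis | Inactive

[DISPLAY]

ID  │Name        │Status                           
────┼────────────┼────────                         
1000│Dave Wilson │Active                           
1001│Alice Smith │Pending                          
1002│Carol Davis │Inactive                         
1003│Grace Taylor│Active                           
1004│Bob Jones   │Inactive                         
1005│Hank Smith  │Inactive                         
1006│Grace Taylor│Closed                           
1007│Grace Brown │Active                           
1008│Grace Wilson│Inactive                         
1009│Carol Wilson│Inactive                         
1010│Eve Davis   │Pending                          
1011│Hank Smith  │Active                           
1012│Bob Smith   │Inactive                         
1013│Carol Davis │Inactive                         
                                                   
                                                   
                                                   
                                                   
                                                   
                                                   
                                                   
                                                   
                                                   


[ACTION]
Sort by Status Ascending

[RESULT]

ID  │Name        │Status ▲                         
────┼────────────┼────────                         
1000│Dave Wilson │Active                           
1003│Grace Taylor│Active                           
1007│Grace Brown │Active                           
1011│Hank Smith  │Active                           
1006│Grace Taylor│Closed                           
1002│Carol Davis │Inactive                         
1004│Bob Jones   │Inactive                         
1005│Hank Smith  │Inactive                         
1008│Grace Wilson│Inactive                         
1009│Carol Wilson│Inactive                         
1012│Bob Smith   │Inactive                         
1013│Carol Davis │Inactive                         
1001│Alice Smith │Pending                          
1010│Eve Davis   │Pending                          
                                                   
                                                   
                                                   
                                                   
                                                   
                                                   
                                                   
                                                   
                                                   


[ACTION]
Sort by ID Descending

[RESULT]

ID ▼│Name        │Status                           
────┼────────────┼────────                         
1013│Carol Davis │Inactive                         
1012│Bob Smith   │Inactive                         
1011│Hank Smith  │Active                           
1010│Eve Davis   │Pending                          
1009│Carol Wilson│Inactive                         
1008│Grace Wilson│Inactive                         
1007│Grace Brown │Active                           
1006│Grace Taylor│Closed                           
1005│Hank Smith  │Inactive                         
1004│Bob Jones   │Inactive                         
1003│Grace Taylor│Active                           
1002│Carol Davis │Inactive                         
1001│Alice Smith │Pending                          
1000│Dave Wilson │Active                           
                                                   
                                                   
                                                   
                                                   
                                                   
                                                   
                                                   
                                                   
                                                   


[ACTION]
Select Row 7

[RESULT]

ID ▼│Name        │Status                           
────┼────────────┼────────                         
1013│Carol Davis │Inactive                         
1012│Bob Smith   │Inactive                         
1011│Hank Smith  │Active                           
1010│Eve Davis   │Pending                          
1009│Carol Wilson│Inactive                         
1008│Grace Wilson│Inactive                         
1007│Grace Brown │Active                           
>006│Grace Taylor│Closed                           
1005│Hank Smith  │Inactive                         
1004│Bob Jones   │Inactive                         
1003│Grace Taylor│Active                           
1002│Carol Davis │Inactive                         
1001│Alice Smith │Pending                          
1000│Dave Wilson │Active                           
                                                   
                                                   
                                                   
                                                   
                                                   
                                                   
                                                   
                                                   
                                                   


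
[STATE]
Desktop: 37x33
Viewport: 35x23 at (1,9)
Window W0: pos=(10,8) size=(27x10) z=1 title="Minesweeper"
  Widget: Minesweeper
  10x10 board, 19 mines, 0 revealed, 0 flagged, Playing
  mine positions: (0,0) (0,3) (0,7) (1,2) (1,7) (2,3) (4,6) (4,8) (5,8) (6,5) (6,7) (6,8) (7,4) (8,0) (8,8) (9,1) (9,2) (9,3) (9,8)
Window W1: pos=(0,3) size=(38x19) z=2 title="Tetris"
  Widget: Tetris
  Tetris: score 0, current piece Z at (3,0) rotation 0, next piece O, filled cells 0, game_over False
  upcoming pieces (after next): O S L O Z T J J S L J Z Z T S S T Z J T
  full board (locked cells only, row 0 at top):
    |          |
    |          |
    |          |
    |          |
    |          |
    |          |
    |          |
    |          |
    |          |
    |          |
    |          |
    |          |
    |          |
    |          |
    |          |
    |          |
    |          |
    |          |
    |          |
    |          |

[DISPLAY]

          │                        
          │                        
          │                        
          │Score:                  
          │0                       
          │                        
          │                        
          │                        
          │                        
          │                        
          │                        
          │                        
━━━━━━━━━━━━━━━━━━━━━━━━━━━━━━━━━━━
                                   
                                   
                                   
                                   
                                   
                                   
                                   
                                   
                                   
                                   


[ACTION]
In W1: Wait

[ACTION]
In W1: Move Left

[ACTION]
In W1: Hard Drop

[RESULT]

          │                        
          │                        
          │                        
          │Score:                  
          │0                       
          │                        
          │                        
          │                        
          │                        
          │                        
  ▓▓      │                        
   ▓▓     │                        
━━━━━━━━━━━━━━━━━━━━━━━━━━━━━━━━━━━
                                   
                                   
                                   
                                   
                                   
                                   
                                   
                                   
                                   
                                   


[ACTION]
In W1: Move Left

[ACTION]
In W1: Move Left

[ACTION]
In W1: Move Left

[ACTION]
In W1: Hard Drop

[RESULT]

          │                        
          │                        
          │                        
          │Score:                  
          │0                       
          │                        
          │                        
          │                        
 ▓▓       │                        
 ▓▓       │                        
  ▓▓      │                        
   ▓▓     │                        
━━━━━━━━━━━━━━━━━━━━━━━━━━━━━━━━━━━
                                   
                                   
                                   
                                   
                                   
                                   
                                   
                                   
                                   
                                   


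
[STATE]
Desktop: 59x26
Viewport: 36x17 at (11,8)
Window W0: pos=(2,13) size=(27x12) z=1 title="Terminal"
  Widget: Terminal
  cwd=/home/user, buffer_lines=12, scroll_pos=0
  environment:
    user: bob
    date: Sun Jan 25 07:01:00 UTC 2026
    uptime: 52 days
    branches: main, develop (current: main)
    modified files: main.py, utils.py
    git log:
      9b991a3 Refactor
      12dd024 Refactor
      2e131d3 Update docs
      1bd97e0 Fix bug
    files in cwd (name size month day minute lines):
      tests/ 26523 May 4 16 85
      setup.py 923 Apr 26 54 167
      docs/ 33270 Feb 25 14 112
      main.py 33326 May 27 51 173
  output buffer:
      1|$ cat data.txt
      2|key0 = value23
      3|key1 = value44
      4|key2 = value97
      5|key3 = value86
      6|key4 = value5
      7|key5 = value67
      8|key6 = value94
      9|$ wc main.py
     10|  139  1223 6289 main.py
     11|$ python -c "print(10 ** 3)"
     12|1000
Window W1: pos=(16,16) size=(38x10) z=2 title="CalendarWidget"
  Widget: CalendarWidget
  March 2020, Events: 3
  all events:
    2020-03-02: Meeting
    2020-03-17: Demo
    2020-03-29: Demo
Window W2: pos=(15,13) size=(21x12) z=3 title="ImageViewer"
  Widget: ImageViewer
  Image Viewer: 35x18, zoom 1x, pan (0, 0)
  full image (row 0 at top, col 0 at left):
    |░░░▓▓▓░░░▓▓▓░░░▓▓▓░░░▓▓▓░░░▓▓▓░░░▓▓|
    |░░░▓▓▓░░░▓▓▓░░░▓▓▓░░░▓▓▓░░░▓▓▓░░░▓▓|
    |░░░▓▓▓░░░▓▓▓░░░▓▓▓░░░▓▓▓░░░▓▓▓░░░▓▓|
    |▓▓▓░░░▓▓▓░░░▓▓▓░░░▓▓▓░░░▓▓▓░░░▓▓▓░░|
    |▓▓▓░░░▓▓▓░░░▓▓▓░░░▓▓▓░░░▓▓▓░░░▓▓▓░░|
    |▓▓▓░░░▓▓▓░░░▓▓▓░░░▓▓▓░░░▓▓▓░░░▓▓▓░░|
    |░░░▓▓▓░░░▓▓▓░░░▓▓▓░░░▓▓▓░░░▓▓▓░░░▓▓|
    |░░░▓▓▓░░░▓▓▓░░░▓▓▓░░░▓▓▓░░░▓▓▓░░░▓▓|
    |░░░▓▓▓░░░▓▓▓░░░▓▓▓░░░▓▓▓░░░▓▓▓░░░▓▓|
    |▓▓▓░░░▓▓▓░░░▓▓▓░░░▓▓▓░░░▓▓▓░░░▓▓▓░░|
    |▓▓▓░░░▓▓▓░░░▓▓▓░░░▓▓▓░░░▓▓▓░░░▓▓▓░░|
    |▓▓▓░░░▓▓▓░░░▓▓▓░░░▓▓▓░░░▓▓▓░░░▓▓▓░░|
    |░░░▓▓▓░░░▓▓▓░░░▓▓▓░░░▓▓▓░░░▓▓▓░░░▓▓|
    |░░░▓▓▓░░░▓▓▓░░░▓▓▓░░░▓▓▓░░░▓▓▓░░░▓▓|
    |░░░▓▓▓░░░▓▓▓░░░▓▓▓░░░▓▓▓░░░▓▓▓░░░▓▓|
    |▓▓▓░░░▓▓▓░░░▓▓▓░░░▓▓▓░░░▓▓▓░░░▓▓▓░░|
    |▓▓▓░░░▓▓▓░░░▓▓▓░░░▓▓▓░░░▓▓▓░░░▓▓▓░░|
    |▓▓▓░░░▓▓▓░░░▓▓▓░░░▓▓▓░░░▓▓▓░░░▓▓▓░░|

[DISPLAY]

                                    
                                    
                                    
                                    
                                    
━━━━┏━━━━━━━━━━━━━━━━━━━┓           
l   ┃ ImageViewer       ┃           
────┠───────────────────┨           
ta.t┃░░░▓▓▓░░░▓▓▓░░░▓▓▓░┃━━━━━━━━━━━
alue┃░░░▓▓▓░░░▓▓▓░░░▓▓▓░┃           
alue┃░░░▓▓▓░░░▓▓▓░░░▓▓▓░┃───────────
alue┃▓▓▓░░░▓▓▓░░░▓▓▓░░░▓┃2020       
alue┃▓▓▓░░░▓▓▓░░░▓▓▓░░░▓┃u          
alue┃▓▓▓░░░▓▓▓░░░▓▓▓░░░▓┃1          
alue┃░░░▓▓▓░░░▓▓▓░░░▓▓▓░┃ 8         
alue┃░░░▓▓▓░░░▓▓▓░░░▓▓▓░┃5          
━━━━┗━━━━━━━━━━━━━━━━━━━┛22         


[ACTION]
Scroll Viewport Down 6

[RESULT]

                                    
                                    
                                    
                                    
━━━━┏━━━━━━━━━━━━━━━━━━━┓           
l   ┃ ImageViewer       ┃           
────┠───────────────────┨           
ta.t┃░░░▓▓▓░░░▓▓▓░░░▓▓▓░┃━━━━━━━━━━━
alue┃░░░▓▓▓░░░▓▓▓░░░▓▓▓░┃           
alue┃░░░▓▓▓░░░▓▓▓░░░▓▓▓░┃───────────
alue┃▓▓▓░░░▓▓▓░░░▓▓▓░░░▓┃2020       
alue┃▓▓▓░░░▓▓▓░░░▓▓▓░░░▓┃u          
alue┃▓▓▓░░░▓▓▓░░░▓▓▓░░░▓┃1          
alue┃░░░▓▓▓░░░▓▓▓░░░▓▓▓░┃ 8         
alue┃░░░▓▓▓░░░▓▓▓░░░▓▓▓░┃5          
━━━━┗━━━━━━━━━━━━━━━━━━━┛22         
     ┗━━━━━━━━━━━━━━━━━━━━━━━━━━━━━━


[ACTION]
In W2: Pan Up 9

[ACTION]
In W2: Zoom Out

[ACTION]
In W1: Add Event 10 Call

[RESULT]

                                    
                                    
                                    
                                    
━━━━┏━━━━━━━━━━━━━━━━━━━┓           
l   ┃ ImageViewer       ┃           
────┠───────────────────┨           
ta.t┃░░░▓▓▓░░░▓▓▓░░░▓▓▓░┃━━━━━━━━━━━
alue┃░░░▓▓▓░░░▓▓▓░░░▓▓▓░┃           
alue┃░░░▓▓▓░░░▓▓▓░░░▓▓▓░┃───────────
alue┃▓▓▓░░░▓▓▓░░░▓▓▓░░░▓┃2020       
alue┃▓▓▓░░░▓▓▓░░░▓▓▓░░░▓┃u          
alue┃▓▓▓░░░▓▓▓░░░▓▓▓░░░▓┃1          
alue┃░░░▓▓▓░░░▓▓▓░░░▓▓▓░┃ 8         
alue┃░░░▓▓▓░░░▓▓▓░░░▓▓▓░┃15         
━━━━┗━━━━━━━━━━━━━━━━━━━┛22         
     ┗━━━━━━━━━━━━━━━━━━━━━━━━━━━━━━


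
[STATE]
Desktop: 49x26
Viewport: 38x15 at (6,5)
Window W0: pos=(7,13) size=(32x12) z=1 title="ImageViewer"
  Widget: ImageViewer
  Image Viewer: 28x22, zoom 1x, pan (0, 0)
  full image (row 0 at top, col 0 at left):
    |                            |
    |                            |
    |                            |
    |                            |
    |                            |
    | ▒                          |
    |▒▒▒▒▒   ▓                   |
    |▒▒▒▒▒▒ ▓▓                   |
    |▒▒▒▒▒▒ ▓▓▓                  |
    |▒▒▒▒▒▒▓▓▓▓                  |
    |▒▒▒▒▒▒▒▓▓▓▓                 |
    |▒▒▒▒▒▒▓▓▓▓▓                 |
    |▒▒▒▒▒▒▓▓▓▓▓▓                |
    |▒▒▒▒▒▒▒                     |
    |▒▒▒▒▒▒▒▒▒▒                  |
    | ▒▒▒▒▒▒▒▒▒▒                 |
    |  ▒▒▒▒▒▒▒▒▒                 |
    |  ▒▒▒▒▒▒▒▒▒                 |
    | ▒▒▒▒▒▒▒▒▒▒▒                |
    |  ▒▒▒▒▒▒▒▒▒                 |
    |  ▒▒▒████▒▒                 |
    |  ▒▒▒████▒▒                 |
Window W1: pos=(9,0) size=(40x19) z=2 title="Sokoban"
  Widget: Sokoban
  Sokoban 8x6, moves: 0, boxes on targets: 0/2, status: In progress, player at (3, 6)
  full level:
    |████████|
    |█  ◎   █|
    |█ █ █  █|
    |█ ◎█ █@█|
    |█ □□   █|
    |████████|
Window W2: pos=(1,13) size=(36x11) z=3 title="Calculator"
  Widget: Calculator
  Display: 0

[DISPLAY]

   ┃█ █ █  █                          
   ┃█ ◎█ █@█                          
   ┃█ □□   █                          
   ┃████████                          
   ┃Moves: 0  0/2                     
   ┃                                  
   ┃                                  
   ┃                                  
━━━━━━━━━━━━━━━━━━━━━━━━━━━━━━┓       
culator                       ┃       
──────────────────────────────┨       
                             0┃       
┬───┬───┬───┐                 ┃       
│ 8 │ 9 │ ÷ │                 ┃━━━━━━━
┼───┼───┼───┤                 ┃ ┃     


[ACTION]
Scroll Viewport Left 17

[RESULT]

         ┃█ █ █  █                    
         ┃█ ◎█ █@█                    
         ┃█ □□   █                    
         ┃████████                    
         ┃Moves: 0  0/2               
         ┃                            
         ┃                            
         ┃                            
 ┏━━━━━━━━━━━━━━━━━━━━━━━━━━━━━━━━━━┓ 
 ┃ Calculator                       ┃ 
 ┠──────────────────────────────────┨ 
 ┃                                 0┃ 
 ┃┌───┬───┬───┬───┐                 ┃ 
 ┃│ 7 │ 8 │ 9 │ ÷ │                 ┃━
 ┃├───┼───┼───┼───┤                 ┃ 


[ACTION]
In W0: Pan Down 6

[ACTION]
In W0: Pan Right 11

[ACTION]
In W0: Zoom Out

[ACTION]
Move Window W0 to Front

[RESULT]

         ┃█ █ █  █                    
         ┃█ ◎█ █@█                    
         ┃█ □□   █                    
         ┃████████                    
         ┃Moves: 0  0/2               
         ┃                            
         ┃                            
         ┃                            
 ┏━━━━━┏━━━━━━━━━━━━━━━━━━━━━━━━━━━━━━
 ┃ Calc┃ ImageViewer                  
 ┠─────┠──────────────────────────────
 ┃     ┃                              
 ┃┌───┬┃                              
 ┃│ 7 │┃                              
 ┃├───┼┃                              
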